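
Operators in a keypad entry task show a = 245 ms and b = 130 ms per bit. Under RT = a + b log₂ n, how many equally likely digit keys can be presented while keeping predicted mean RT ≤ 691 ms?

130·log₂ n ≤ 691 − 245 = 446, giving log₂ n ≤ 3.4308 and n ≤ 10.784. The largest whole number is 10.

10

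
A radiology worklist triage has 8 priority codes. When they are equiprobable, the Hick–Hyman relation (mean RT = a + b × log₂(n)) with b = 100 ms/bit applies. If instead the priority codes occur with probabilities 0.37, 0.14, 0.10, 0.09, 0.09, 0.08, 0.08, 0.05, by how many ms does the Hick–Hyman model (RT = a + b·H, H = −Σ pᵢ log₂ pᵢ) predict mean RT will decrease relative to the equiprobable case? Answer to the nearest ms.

The RT saving is b·ΔH. Equiprobable H₀ = log₂(8) = 3.0000 bits; with the given probabilities H = 2.6845 bits.
b·(H₀ − H) = 100 × (3.0000 − 2.6845) = 31.55 ms.

32 ms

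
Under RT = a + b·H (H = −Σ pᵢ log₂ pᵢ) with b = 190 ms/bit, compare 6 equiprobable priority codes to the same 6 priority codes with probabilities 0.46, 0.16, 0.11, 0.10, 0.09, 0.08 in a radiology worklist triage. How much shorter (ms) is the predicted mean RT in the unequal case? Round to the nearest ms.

68 ms

The RT saving is b·ΔH. Equiprobable H₀ = log₂(6) = 2.5850 bits; with the given probabilities H = 2.2250 bits.
b·(H₀ − H) = 190 × (2.5850 − 2.2250) = 68.39 ms.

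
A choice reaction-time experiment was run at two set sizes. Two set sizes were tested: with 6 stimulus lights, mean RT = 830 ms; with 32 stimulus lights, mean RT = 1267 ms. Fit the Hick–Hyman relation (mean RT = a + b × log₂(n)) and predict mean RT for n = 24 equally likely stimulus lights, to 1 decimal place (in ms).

1191.9 ms

RT is linear in log₂ n, so two points fix the line:
  b = (1267 − 830) / (log₂ 32 − log₂ 6) = 437 / (5 − 2.5850) = 180.950 ms/bit
  a = 830 − 180.950 × 2.5850 = 362.252 ms
Then RT(24) = 362.252 + 180.950 × log₂ 24 = 362.252 + 180.950 × 4.5850 ≈ 1191.899 ms.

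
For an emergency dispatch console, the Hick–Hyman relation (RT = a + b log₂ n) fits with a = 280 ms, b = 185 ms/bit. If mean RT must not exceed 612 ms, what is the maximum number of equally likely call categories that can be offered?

Set 280 + 185·log₂ n ≤ 612 → log₂ n ≤ (612 − 280)/185 = 1.7946.
So n ≤ 2^1.7946 = 3.469; the largest integer n is 3.

3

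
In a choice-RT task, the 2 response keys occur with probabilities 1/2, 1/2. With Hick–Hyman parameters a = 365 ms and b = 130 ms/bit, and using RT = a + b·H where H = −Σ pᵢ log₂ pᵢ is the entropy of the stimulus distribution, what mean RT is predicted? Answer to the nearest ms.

H = −Σ pᵢ log₂ pᵢ = 0.5·1 + 0.5·1 = 1.000 bits.
RT = 365 + 130 × 1.000 = 495.00 ms.

495 ms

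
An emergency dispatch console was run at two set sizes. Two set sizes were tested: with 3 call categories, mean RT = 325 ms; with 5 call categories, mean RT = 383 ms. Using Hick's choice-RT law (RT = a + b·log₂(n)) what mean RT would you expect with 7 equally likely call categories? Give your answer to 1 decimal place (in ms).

421.2 ms

Fit slope and intercept:
  b = (383 − 325) / (log₂ 5 − log₂ 3) = 58 / (2.3219 − 1.5850) = 78.701 ms/bit
  a = 325 − 78.701 × 1.5850 = 200.262 ms
Then RT(7) = 200.262 + 78.701 × log₂ 7 = 200.262 + 78.701 × 2.8074 ≈ 421.204 ms.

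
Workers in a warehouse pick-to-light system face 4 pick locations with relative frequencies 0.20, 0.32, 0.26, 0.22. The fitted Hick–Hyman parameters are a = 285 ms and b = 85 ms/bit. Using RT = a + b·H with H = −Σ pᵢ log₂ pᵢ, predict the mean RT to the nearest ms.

453 ms

H = 0.20·log₂(1/0.20) + 0.32·log₂(1/0.32) + 0.26·log₂(1/0.26) + 0.22·log₂(1/0.22) = 1.9763 bits.
RT = 285 + 85 × 1.9763 = 452.98 ms.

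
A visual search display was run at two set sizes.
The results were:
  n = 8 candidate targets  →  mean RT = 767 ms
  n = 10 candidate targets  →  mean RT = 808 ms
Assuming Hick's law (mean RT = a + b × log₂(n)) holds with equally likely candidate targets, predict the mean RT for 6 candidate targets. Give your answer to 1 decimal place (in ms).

With log₂ n on the abscissa the relation is linear; from the two conditions:
  b = (808 − 767) / (log₂ 10 − log₂ 8) = 41 / (3.3219 − 3) = 127.358 ms/bit
  a = 767 − 127.358 × 3 = 384.927 ms
Then RT(6) = 384.927 + 127.358 × log₂ 6 = 384.927 + 127.358 × 2.5850 ≈ 714.142 ms.

714.1 ms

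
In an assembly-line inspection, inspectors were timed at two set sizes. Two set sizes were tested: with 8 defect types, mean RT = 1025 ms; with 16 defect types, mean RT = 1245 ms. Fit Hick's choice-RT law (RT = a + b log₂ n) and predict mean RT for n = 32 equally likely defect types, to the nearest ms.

1465 ms

With log₂ n on the abscissa the relation is linear; from the two conditions:
  b = (1245 − 1025) / (log₂ 16 − log₂ 8) = 220 / (4 − 3) = 220 ms/bit
  a = 1025 − 220 × 3 = 365 ms
Then RT(32) = 365 + 220 × log₂ 32 = 365 + 220 × 5 ≈ 1465.000 ms.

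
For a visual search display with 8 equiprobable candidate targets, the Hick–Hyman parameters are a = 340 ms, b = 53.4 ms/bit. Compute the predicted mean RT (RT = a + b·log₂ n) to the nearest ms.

log₂(8) = 3 bits, so RT = 340 + 53.4 × 3 ≈ 500.200 ms.

500 ms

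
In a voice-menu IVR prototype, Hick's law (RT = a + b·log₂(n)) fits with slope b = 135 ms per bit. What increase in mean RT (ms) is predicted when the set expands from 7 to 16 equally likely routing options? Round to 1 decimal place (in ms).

ΔRT = (a + b log₂ n₂) − (a + b log₂ n₁) = b·(log₂ n₂ − log₂ n₁).
log₂(16) − log₂(7) = 4 − 2.8074 = 1.1926.
ΔRT = 135 × 1.1926 = 161.007 ms.

161.0 ms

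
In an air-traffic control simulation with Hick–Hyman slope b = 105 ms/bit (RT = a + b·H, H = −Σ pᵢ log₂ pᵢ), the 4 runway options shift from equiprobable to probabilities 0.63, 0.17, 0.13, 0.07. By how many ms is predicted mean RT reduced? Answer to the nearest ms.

52 ms

The RT saving is b·ΔH. Equiprobable H₀ = log₂(4) = 2.0000 bits; with the given probabilities H = 1.5057 bits.
b·(H₀ − H) = 105 × (2.0000 − 1.5057) = 51.90 ms.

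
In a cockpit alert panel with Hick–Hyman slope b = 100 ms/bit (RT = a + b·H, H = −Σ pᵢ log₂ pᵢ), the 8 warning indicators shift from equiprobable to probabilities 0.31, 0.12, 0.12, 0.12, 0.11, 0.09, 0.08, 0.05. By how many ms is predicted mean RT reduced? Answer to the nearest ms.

Equiprobable entropy H₀ = log₂ 8 = 3.0000 bits.
Skewed entropy H = −Σ pᵢ log₂ pᵢ = 2.7955 bits.
ΔRT = b·(H₀ − H) = 100 × 0.2045 = 20.45 ms.

20 ms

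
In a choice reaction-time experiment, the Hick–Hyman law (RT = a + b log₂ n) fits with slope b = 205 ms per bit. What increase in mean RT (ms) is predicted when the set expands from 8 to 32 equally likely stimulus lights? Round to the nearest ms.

410 ms

ΔRT = (a + b log₂ n₂) − (a + b log₂ n₁) = b·(log₂ n₂ − log₂ n₁).
log₂(32) − log₂(8) = log₂(32/8) = log₂(4) = 2.
ΔRT = 205 × 2.0000 = 410.000 ms.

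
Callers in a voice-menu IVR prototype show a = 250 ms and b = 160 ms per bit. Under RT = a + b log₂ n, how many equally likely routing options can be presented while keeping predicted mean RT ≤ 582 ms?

Set 250 + 160·log₂ n ≤ 582 → log₂ n ≤ (582 − 250)/160 = 2.0750.
So n ≤ 2^2.0750 = 4.213; the largest integer n is 4.

4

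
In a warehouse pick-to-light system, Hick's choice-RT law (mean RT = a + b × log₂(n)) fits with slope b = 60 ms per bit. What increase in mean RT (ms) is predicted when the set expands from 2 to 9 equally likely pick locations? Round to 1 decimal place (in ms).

ΔRT = (a + b log₂ n₂) − (a + b log₂ n₁) = b·(log₂ n₂ − log₂ n₁).
log₂(9) − log₂(2) = 3.1699 − 1 = 2.1699.
ΔRT = 60 × 2.1699 = 130.196 ms.

130.2 ms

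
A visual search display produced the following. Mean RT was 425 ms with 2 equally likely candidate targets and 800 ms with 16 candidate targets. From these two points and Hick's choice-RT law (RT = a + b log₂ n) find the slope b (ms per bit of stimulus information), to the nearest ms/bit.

The slope on a log₂ axis is (800 − 425) / (4 − 1) = 125 ms/bit.

125 ms/bit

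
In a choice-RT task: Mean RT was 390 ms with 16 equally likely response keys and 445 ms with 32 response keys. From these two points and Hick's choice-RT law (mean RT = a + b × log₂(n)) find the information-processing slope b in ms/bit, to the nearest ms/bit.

55 ms/bit

The slope on a log₂ axis is (445 − 390) / (5 − 4) = 55 ms/bit.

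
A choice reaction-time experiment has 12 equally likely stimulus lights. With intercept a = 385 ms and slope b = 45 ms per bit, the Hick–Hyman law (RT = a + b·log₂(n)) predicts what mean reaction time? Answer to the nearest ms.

546 ms

log₂(12) = 3.5850 bits, so RT = 385 + 45 × 3.5850 ≈ 546.323 ms.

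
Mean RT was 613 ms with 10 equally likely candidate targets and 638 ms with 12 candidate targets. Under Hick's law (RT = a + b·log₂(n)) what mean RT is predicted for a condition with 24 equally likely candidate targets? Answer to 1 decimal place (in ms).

With log₂ n on the abscissa the relation is linear; from the two conditions:
  b = (638 − 613) / (log₂ 12 − log₂ 10) = 25 / (3.5850 − 3.3219) = 95.045 ms/bit
  a = 613 − 95.045 × 3.3219 = 297.269 ms
Then RT(24) = 297.269 + 95.045 × log₂ 24 = 297.269 + 95.045 × 4.5850 ≈ 733.045 ms.

733.0 ms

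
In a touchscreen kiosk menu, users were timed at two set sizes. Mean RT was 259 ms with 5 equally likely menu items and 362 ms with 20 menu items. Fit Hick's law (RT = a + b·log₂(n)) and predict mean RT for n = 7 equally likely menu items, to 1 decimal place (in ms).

284.0 ms

Solve the two-equation system in a and b:
  b = (362 − 259) / (log₂ 20 − log₂ 5) = 103 / (4.3219 − 2.3219) = 51.500 ms/bit
  a = 259 − 51.500 × 2.3219 = 139.421 ms
Then RT(7) = 139.421 + 51.500 × log₂ 7 = 139.421 + 51.500 × 2.8074 ≈ 283.999 ms.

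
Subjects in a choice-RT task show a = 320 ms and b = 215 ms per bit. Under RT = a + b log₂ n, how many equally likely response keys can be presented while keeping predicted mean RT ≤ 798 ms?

4

Information budget: (798 − 320)/215 = 2.2233 bits, so n ≤ 2^2.2233 = 4.669 → at most 4.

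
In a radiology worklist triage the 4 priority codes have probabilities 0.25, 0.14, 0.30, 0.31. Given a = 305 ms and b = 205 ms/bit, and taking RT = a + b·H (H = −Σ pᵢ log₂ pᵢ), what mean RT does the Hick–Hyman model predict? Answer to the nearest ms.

703 ms

Entropy contributions −pᵢ log₂ pᵢ: 0.5000, 0.3971, 0.5211, 0.5238; sum H = 1.9420 bits.
RT = a + bH = 305 + 205·1.9420 = 703.11 ms.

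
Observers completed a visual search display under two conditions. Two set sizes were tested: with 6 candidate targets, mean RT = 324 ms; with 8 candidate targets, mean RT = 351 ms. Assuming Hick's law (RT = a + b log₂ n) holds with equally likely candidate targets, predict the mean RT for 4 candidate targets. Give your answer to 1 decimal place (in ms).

285.9 ms

With log₂ n on the abscissa the relation is linear; from the two conditions:
  b = (351 − 324) / (log₂ 8 − log₂ 6) = 27 / (3 − 2.5850) = 65.054 ms/bit
  a = 324 − 65.054 × 2.5850 = 155.837 ms
Then RT(4) = 155.837 + 65.054 × log₂ 4 = 155.837 + 65.054 × 2 ≈ 285.946 ms.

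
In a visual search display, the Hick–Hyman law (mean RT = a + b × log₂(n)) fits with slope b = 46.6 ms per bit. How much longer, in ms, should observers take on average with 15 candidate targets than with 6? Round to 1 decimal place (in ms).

Only the slope matters, since a is common to both: ΔRT = b·log₂(n₂/n₁).
log₂(15) − log₂(6) = 3.9069 − 2.5850 = 1.3219.
ΔRT = 46.6 × 1.3219 = 61.602 ms.

61.6 ms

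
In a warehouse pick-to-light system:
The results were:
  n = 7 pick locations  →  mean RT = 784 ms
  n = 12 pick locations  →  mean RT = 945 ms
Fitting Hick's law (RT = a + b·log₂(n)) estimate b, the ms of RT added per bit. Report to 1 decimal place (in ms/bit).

207.0 ms/bit

The slope on a log₂ axis is (945 − 784) / (3.5850 − 2.8074) = 207.045 ms/bit.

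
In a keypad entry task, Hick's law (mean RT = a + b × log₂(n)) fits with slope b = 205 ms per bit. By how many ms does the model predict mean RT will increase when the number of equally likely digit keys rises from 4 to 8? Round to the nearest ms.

205 ms

Only the slope matters, since a is common to both: ΔRT = b·log₂(n₂/n₁).
log₂(8) − log₂(4) = log₂(8/4) = log₂(2) = 1.
ΔRT = 205 × 1.0000 = 205.000 ms.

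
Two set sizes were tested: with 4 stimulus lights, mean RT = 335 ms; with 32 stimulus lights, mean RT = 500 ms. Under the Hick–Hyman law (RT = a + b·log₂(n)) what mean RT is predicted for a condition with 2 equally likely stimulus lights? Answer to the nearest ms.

280 ms

With log₂ n on the abscissa the relation is linear; from the two conditions:
  b = (500 − 335) / (log₂ 32 − log₂ 4) = 165 / (5 − 2) = 55 ms/bit
  a = 335 − 55 × 2 = 225 ms
Then RT(2) = 225 + 55 × log₂ 2 = 225 + 55 × 1 ≈ 280.000 ms.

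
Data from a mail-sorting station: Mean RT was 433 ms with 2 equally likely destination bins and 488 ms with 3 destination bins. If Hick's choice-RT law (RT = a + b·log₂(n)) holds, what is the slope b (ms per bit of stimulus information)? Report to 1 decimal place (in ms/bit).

The slope on a log₂ axis is (488 − 433) / (1.5850 − 1) = 94.023 ms/bit.

94.0 ms/bit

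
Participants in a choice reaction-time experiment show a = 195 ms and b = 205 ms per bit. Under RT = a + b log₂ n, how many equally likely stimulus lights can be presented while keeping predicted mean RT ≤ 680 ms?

Information budget: (680 − 195)/205 = 2.3659 bits, so n ≤ 2^2.3659 = 5.155 → at most 5.

5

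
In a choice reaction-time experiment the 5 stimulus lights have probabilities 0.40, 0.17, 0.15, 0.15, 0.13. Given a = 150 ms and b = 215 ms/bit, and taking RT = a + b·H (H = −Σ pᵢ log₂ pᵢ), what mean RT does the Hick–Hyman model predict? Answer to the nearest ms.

616 ms

Entropy contributions −pᵢ log₂ pᵢ: 0.5288, 0.4346, 0.4105, 0.4105, 0.3826; sum H = 2.1671 bits.
RT = a + bH = 150 + 215·2.1671 = 615.92 ms.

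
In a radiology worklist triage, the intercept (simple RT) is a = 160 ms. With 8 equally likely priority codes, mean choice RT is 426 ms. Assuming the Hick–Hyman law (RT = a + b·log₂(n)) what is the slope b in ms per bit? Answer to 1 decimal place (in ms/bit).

88.7 ms/bit

log₂(8) = 3 bits.
b = (RT − a)/log₂ n = (426 − 160) / 3 = 88.667 ms/bit.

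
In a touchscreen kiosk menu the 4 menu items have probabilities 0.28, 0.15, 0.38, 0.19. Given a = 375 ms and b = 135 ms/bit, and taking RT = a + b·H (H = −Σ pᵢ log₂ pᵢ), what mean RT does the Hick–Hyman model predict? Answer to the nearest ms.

633 ms

Entropy contributions −pᵢ log₂ pᵢ: 0.5142, 0.4105, 0.5305, 0.4552; sum H = 1.9104 bits.
RT = a + bH = 375 + 135·1.9104 = 632.91 ms.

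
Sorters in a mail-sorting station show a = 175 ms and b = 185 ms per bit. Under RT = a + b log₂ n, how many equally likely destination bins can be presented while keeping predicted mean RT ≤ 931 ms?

185·log₂ n ≤ 931 − 175 = 756, giving log₂ n ≤ 4.0865 and n ≤ 16.988. The largest whole number is 16.

16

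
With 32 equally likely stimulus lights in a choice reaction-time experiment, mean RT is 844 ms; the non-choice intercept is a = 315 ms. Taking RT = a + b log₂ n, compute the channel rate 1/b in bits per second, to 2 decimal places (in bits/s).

Choice component = 844 − 315 = 529 ms over log₂(32) = 5 bits.
b = 529 / 5 = 105.800 ms/bit, so 1/b = 9.452 bits/s.

9.45 bits/s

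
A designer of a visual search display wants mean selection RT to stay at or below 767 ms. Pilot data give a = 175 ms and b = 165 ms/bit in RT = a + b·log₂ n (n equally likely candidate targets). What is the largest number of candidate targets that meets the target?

12

165·log₂ n ≤ 767 − 175 = 592, giving log₂ n ≤ 3.5879 and n ≤ 12.024. The largest whole number is 12.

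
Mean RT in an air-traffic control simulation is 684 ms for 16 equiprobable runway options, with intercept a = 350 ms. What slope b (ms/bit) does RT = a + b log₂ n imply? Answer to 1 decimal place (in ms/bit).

16 alternatives carry log₂ 16 = 4 bits; the choice cost is 684 − 350 = 334 ms, so b = 334/4 = 83.500 ms/bit.

83.5 ms/bit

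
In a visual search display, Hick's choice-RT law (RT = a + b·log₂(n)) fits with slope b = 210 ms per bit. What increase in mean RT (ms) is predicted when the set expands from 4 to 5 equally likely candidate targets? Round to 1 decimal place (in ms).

ΔRT = (a + b log₂ n₂) − (a + b log₂ n₁) = b·(log₂ n₂ − log₂ n₁).
log₂(5) − log₂(4) = 2.3219 − 2 = 0.3219.
ΔRT = 210 × 0.3219 = 67.605 ms.

67.6 ms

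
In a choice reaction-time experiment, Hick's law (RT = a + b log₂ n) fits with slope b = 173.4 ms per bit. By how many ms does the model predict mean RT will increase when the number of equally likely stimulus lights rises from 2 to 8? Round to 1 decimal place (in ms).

346.8 ms

Only the slope matters, since a is common to both: ΔRT = b·log₂(n₂/n₁).
log₂(8) − log₂(2) = log₂(8/2) = log₂(4) = 2.
ΔRT = 173.4 × 2.0000 = 346.800 ms.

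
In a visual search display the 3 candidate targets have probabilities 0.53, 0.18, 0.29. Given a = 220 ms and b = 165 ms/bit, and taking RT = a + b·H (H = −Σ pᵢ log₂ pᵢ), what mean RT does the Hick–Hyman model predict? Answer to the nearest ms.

459 ms

Entropy contributions −pᵢ log₂ pᵢ: 0.4854, 0.4453, 0.5179; sum H = 1.4487 bits.
RT = a + bH = 220 + 165·1.4487 = 459.03 ms.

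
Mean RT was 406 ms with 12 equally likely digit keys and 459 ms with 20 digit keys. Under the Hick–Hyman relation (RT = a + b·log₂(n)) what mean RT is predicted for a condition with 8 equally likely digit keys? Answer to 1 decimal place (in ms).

With log₂ n on the abscissa the relation is linear; from the two conditions:
  b = (459 − 406) / (log₂ 20 − log₂ 12) = 53 / (4.3219 − 3.5850) = 71.917 ms/bit
  a = 406 − 71.917 × 3.5850 = 148.182 ms
Then RT(8) = 148.182 + 71.917 × log₂ 8 = 148.182 + 71.917 × 3 ≈ 363.932 ms.

363.9 ms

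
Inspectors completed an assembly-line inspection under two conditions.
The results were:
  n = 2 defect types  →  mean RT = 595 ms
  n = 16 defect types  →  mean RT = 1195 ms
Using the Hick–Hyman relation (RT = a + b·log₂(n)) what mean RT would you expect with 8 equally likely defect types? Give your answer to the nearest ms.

995 ms

With log₂ n on the abscissa the relation is linear; from the two conditions:
  b = (1195 − 595) / (log₂ 16 − log₂ 2) = 600 / (4 − 1) = 200 ms/bit
  a = 595 − 200 × 1 = 395 ms
Then RT(8) = 395 + 200 × log₂ 8 = 395 + 200 × 3 ≈ 995.000 ms.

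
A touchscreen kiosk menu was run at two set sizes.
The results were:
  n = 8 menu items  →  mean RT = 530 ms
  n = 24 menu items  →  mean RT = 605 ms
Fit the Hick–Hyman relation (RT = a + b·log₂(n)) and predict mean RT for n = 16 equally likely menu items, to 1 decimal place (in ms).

577.3 ms

With log₂ n on the abscissa the relation is linear; from the two conditions:
  b = (605 − 530) / (log₂ 24 − log₂ 8) = 75 / (4.5850 − 3) = 47.320 ms/bit
  a = 530 − 47.320 × 3 = 388.041 ms
Then RT(16) = 388.041 + 47.320 × log₂ 16 = 388.041 + 47.320 × 4 ≈ 577.320 ms.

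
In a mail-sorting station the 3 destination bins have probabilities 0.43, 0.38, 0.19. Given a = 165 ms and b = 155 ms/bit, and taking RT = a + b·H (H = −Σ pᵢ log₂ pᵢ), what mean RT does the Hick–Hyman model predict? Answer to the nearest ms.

399 ms

Entropy contributions −pᵢ log₂ pᵢ: 0.5236, 0.5305, 0.4552; sum H = 1.5092 bits.
RT = a + bH = 165 + 155·1.5092 = 398.93 ms.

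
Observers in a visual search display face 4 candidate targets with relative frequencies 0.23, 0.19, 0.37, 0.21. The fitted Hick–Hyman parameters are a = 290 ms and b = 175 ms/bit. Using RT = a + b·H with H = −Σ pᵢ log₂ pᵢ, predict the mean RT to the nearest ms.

H = 0.23·log₂(1/0.23) + 0.19·log₂(1/0.19) + 0.37·log₂(1/0.37) + 0.21·log₂(1/0.21) = 1.9464 bits.
RT = 290 + 175 × 1.9464 = 630.63 ms.

631 ms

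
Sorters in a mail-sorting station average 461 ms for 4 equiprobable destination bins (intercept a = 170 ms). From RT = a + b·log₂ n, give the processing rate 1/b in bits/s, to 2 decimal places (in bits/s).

Choice component = 461 − 170 = 291 ms over log₂(4) = 2 bits.
b = 291 / 2 = 145.500 ms/bit, so 1/b = 6.873 bits/s.

6.87 bits/s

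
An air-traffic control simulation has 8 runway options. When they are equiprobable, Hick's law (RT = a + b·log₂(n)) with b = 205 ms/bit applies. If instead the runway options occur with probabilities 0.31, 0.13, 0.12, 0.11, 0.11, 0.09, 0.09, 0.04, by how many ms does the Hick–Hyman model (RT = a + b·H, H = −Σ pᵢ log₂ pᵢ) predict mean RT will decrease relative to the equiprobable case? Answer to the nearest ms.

Equiprobable entropy H₀ = log₂ 8 = 3.0000 bits.
Skewed entropy H = −Σ pᵢ log₂ pᵢ = 2.7851 bits.
ΔRT = b·(H₀ − H) = 205 × 0.2149 = 44.05 ms.

44 ms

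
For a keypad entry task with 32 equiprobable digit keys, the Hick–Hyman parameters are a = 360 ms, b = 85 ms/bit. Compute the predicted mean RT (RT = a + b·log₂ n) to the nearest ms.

log₂(32) = 5 bits, so RT = 360 + 85 × 5 ≈ 785.000 ms.

785 ms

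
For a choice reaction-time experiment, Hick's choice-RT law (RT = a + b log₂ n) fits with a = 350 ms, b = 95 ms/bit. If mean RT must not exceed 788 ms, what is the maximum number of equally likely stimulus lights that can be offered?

24

Information budget: (788 − 350)/95 = 4.6105 bits, so n ≤ 2^4.6105 = 24.429 → at most 24.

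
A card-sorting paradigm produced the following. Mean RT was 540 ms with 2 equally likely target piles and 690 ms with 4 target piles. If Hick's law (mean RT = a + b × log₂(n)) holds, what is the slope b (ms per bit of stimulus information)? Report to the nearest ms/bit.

150 ms/bit

The slope on a log₂ axis is (690 − 540) / (2 − 1) = 150 ms/bit.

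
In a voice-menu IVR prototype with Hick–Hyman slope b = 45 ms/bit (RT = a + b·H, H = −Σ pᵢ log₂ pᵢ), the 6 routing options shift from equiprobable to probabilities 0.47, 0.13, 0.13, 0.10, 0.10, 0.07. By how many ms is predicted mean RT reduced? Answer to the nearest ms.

Equiprobable entropy H₀ = log₂ 6 = 2.5850 bits.
Skewed entropy H = −Σ pᵢ log₂ pᵢ = 2.2102 bits.
ΔRT = b·(H₀ − H) = 45 × 0.3748 = 16.87 ms.

17 ms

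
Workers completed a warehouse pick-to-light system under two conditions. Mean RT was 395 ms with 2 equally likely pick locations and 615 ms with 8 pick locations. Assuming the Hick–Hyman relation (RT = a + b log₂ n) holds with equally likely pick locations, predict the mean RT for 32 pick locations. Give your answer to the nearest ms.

835 ms

Fit slope and intercept:
  b = (615 − 395) / (log₂ 8 − log₂ 2) = 220 / (3 − 1) = 110 ms/bit
  a = 395 − 110 × 1 = 285 ms
Then RT(32) = 285 + 110 × log₂ 32 = 285 + 110 × 5 ≈ 835.000 ms.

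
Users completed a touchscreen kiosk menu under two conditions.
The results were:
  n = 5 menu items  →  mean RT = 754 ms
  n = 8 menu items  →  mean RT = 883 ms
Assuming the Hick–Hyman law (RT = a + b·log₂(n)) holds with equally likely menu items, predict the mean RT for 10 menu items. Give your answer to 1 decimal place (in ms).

944.2 ms

RT is linear in log₂ n, so two points fix the line:
  b = (883 − 754) / (log₂ 8 − log₂ 5) = 129 / (3 − 2.3219) = 190.245 ms/bit
  a = 754 − 190.245 × 2.3219 = 312.264 ms
Then RT(10) = 312.264 + 190.245 × log₂ 10 = 312.264 + 190.245 × 3.3219 ≈ 944.245 ms.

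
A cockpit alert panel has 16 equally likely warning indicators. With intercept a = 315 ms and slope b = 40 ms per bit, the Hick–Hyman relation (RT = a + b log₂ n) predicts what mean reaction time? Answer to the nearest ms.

log₂(16) = 4 bits, so RT = 315 + 40 × 4 ≈ 475.000 ms.

475 ms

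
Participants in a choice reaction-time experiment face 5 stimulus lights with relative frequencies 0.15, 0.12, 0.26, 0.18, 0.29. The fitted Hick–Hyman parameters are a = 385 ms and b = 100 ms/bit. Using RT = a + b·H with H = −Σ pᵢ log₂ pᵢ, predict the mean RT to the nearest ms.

H = 0.15·log₂(1/0.15) + 0.12·log₂(1/0.12) + 0.26·log₂(1/0.26) + 0.18·log₂(1/0.18) + 0.29·log₂(1/0.29) = 2.2461 bits.
RT = 385 + 100 × 2.2461 = 609.61 ms.

610 ms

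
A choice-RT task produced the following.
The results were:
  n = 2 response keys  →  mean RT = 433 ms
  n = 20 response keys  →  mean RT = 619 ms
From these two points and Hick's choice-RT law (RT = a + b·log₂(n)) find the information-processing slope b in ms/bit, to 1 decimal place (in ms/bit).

56.0 ms/bit

Slope: b = (619 − 433) / (log₂ 20 − log₂ 2) = 186/3.3219 = 55.992 ms/bit.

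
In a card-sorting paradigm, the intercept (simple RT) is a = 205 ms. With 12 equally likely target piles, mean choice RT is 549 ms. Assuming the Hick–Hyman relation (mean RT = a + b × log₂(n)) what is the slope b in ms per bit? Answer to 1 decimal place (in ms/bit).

b = (549 − 205) / log₂(12) = 344 / 3.5850 = 95.956 ms/bit.

96.0 ms/bit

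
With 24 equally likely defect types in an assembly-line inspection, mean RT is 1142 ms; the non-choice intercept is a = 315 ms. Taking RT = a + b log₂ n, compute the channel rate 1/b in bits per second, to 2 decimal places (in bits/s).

b = (1142 − 315)/log₂ 24 = 827/4.5850 = 180.372 ms per bit = 0.18037 s/bit; the reciprocal is 5.544 bits/s.

5.54 bits/s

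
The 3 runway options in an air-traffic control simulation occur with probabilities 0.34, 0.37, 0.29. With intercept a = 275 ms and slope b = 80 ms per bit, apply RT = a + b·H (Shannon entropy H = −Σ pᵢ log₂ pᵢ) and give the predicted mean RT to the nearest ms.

401 ms

Entropy contributions −pᵢ log₂ pᵢ: 0.5292, 0.5307, 0.5179; sum H = 1.5778 bits.
RT = a + bH = 275 + 80·1.5778 = 401.22 ms.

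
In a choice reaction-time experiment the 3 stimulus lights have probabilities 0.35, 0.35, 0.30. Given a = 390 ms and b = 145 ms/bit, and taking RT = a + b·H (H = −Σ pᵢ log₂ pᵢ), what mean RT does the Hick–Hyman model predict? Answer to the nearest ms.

Entropy contributions −pᵢ log₂ pᵢ: 0.5301, 0.5301, 0.5211; sum H = 1.5813 bits.
RT = a + bH = 390 + 145·1.5813 = 619.29 ms.

619 ms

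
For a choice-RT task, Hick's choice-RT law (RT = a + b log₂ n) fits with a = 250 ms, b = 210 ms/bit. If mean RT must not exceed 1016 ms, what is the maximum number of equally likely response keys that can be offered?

Information budget: (1016 − 250)/210 = 3.6476 bits, so n ≤ 2^3.6476 = 12.533 → at most 12.

12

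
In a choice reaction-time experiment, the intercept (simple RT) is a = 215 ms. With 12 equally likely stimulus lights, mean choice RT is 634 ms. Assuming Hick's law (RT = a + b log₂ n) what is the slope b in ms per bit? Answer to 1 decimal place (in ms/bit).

b = (634 − 215) / log₂(12) = 419 / 3.5850 = 116.877 ms/bit.

116.9 ms/bit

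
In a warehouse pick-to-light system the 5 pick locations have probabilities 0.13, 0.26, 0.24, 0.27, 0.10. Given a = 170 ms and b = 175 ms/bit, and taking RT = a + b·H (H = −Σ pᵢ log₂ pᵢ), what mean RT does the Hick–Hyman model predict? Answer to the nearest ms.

559 ms

H = 0.13·log₂(1/0.13) + 0.26·log₂(1/0.26) + 0.24·log₂(1/0.24) + 0.27·log₂(1/0.27) + 0.10·log₂(1/0.10) = 2.2243 bits.
RT = 170 + 175 × 2.2243 = 559.25 ms.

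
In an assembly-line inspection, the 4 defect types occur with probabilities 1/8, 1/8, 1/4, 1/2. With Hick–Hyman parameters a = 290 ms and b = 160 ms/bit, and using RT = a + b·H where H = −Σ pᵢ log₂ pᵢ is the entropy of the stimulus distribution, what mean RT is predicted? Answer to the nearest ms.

570 ms

H = −Σ pᵢ log₂ pᵢ = 0.125·3 + 0.125·3 + 0.25·2 + 0.5·1 = 1.750 bits.
RT = 290 + 160 × 1.750 = 570.00 ms.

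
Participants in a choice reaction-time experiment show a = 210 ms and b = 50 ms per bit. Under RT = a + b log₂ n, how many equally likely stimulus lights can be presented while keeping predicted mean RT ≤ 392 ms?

Information budget: (392 − 210)/50 = 3.6400 bits, so n ≤ 2^3.6400 = 12.467 → at most 12.

12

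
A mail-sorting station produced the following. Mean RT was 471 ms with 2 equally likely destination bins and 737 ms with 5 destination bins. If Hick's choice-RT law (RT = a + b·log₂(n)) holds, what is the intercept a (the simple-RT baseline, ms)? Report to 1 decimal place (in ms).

The slope on a log₂ axis is (737 − 471) / (2.3219 − 1) = 201.221 ms/bit.
a = RT₁ − b·log₂ n₁ = 471 − 201.221 × 1 = 269.779 ms.

269.8 ms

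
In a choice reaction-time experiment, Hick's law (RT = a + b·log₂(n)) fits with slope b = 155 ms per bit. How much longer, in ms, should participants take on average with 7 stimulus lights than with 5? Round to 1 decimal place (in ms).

75.2 ms

The intercept a cancels: ΔRT = b·(log₂ n₂ − log₂ n₁) = b·log₂(n₂/n₁).
log₂(7) − log₂(5) = 2.8074 − 2.3219 = 0.4854.
ΔRT = 155 × 0.4854 = 75.241 ms.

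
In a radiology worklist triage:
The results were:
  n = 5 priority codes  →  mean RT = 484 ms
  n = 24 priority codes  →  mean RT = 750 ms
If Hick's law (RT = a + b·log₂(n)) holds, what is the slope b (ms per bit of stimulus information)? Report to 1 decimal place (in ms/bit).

b = (RT₂ − RT₁)/(log₂ n₂ − log₂ n₁) = (750 − 484)/(4.5850 − 2.3219) = 117.541 ms/bit.

117.5 ms/bit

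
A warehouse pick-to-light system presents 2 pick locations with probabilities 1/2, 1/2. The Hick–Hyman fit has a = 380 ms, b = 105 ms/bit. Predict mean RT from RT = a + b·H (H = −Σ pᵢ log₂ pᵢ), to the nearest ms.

H = −Σ pᵢ log₂ pᵢ = 0.5·1 + 0.5·1 = 1.000 bits.
RT = 380 + 105 × 1.000 = 485.00 ms.

485 ms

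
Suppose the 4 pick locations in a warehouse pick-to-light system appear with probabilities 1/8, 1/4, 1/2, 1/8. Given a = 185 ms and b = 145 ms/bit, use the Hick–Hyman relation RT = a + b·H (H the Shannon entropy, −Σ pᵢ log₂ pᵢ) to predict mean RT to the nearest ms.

Each term −pᵢ log₂ pᵢ: 0.125·3 + 0.25·2 + 0.5·1 + 0.125·3; summed, H = 1.750 bits.
Mean RT = a + bH = 185 + 145·1.750 = 438.75 ms.

439 ms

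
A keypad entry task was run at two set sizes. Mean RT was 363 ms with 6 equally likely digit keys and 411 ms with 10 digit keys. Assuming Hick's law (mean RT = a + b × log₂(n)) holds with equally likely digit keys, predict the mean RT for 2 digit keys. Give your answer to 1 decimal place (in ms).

259.8 ms

With log₂ n on the abscissa the relation is linear; from the two conditions:
  b = (411 − 363) / (log₂ 10 − log₂ 6) = 48 / (3.3219 − 2.5850) = 65.132 ms/bit
  a = 363 − 65.132 × 2.5850 = 194.636 ms
Then RT(2) = 194.636 + 65.132 × log₂ 2 = 194.636 + 65.132 × 1 ≈ 259.768 ms.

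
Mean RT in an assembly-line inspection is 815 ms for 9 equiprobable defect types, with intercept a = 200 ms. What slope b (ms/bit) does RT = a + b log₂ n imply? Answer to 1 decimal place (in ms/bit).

194.0 ms/bit

log₂(9) = 3.1699 bits.
b = (RT − a)/log₂ n = (815 − 200) / 3.1699 = 194.011 ms/bit.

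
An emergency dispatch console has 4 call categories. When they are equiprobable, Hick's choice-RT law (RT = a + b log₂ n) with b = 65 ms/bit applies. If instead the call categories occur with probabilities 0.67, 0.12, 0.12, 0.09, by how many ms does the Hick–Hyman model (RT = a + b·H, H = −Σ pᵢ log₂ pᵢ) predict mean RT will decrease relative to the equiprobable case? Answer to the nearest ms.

The RT saving is b·ΔH. Equiprobable H₀ = log₂(4) = 2.0000 bits; with the given probabilities H = 1.4339 bits.
b·(H₀ − H) = 65 × (2.0000 − 1.4339) = 36.80 ms.

37 ms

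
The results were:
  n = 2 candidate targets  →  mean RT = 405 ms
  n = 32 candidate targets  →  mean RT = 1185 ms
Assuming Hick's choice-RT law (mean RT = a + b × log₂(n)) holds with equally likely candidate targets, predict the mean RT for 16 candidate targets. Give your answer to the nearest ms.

990 ms

RT is linear in log₂ n, so two points fix the line:
  b = (1185 − 405) / (log₂ 32 − log₂ 2) = 780 / (5 − 1) = 195 ms/bit
  a = 405 − 195 × 1 = 210 ms
Then RT(16) = 210 + 195 × log₂ 16 = 210 + 195 × 4 ≈ 990.000 ms.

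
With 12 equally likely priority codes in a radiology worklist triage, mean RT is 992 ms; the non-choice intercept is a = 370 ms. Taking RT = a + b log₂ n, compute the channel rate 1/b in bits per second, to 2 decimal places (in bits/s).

Choice component = 992 − 370 = 622 ms over log₂(12) = 3.5850 bits.
b = 622 / 3.5850 = 173.503 ms/bit, so 1/b = 5.764 bits/s.

5.76 bits/s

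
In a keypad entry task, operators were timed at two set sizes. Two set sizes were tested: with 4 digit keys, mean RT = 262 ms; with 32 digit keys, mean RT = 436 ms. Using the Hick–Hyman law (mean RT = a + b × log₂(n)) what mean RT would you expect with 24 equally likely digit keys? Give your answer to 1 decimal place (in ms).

411.9 ms

RT is linear in log₂ n, so two points fix the line:
  b = (436 − 262) / (log₂ 32 − log₂ 4) = 174 / (5 − 2) = 58.000 ms/bit
  a = 262 − 58.000 × 2 = 146.000 ms
Then RT(24) = 146.000 + 58.000 × log₂ 24 = 146.000 + 58.000 × 4.5850 ≈ 411.928 ms.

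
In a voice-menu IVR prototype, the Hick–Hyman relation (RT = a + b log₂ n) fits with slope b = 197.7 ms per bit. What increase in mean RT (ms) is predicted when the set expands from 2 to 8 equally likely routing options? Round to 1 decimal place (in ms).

395.4 ms

ΔRT = (a + b log₂ n₂) − (a + b log₂ n₁) = b·(log₂ n₂ − log₂ n₁).
log₂(8) − log₂(2) = log₂(8/2) = log₂(4) = 2.
ΔRT = 197.7 × 2.0000 = 395.400 ms.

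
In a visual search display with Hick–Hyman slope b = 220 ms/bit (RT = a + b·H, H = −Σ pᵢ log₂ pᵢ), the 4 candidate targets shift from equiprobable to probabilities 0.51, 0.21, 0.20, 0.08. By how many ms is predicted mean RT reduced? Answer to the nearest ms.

61 ms

The RT saving is b·ΔH. Equiprobable H₀ = log₂(4) = 2.0000 bits; with the given probabilities H = 1.7241 bits.
b·(H₀ − H) = 220 × (2.0000 − 1.7241) = 60.69 ms.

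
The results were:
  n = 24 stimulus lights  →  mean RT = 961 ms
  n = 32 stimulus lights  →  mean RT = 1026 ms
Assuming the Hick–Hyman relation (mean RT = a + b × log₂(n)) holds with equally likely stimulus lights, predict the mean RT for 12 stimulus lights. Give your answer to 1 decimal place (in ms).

804.4 ms

Solve the two-equation system in a and b:
  b = (1026 − 961) / (log₂ 32 − log₂ 24) = 65 / (5 − 4.5850) = 156.612 ms/bit
  a = 961 − 156.612 × 4.5850 = 242.938 ms
Then RT(12) = 242.938 + 156.612 × log₂ 12 = 242.938 + 156.612 × 3.5850 ≈ 804.388 ms.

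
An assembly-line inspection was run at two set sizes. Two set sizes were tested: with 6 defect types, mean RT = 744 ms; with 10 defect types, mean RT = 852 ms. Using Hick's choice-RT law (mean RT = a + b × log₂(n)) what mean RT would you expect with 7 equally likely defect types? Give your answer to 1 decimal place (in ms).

RT is linear in log₂ n, so two points fix the line:
  b = (852 − 744) / (log₂ 10 − log₂ 6) = 108 / (3.3219 − 2.5850) = 146.547 ms/bit
  a = 744 − 146.547 × 2.5850 = 365.182 ms
Then RT(7) = 365.182 + 146.547 × log₂ 7 = 365.182 + 146.547 × 2.8074 ≈ 776.591 ms.

776.6 ms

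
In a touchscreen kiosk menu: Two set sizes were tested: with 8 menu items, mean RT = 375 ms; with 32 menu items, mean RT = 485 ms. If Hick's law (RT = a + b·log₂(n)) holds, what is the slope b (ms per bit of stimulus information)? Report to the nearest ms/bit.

b = (RT₂ − RT₁)/(log₂ n₂ − log₂ n₁) = (485 − 375)/(5 − 3) = 55 ms/bit.

55 ms/bit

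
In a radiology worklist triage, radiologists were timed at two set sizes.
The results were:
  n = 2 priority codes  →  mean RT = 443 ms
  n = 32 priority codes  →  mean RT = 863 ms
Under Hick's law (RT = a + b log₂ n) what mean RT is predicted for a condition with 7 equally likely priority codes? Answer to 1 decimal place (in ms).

632.8 ms

Fit slope and intercept:
  b = (863 − 443) / (log₂ 32 − log₂ 2) = 420 / (5 − 1) = 105.000 ms/bit
  a = 443 − 105.000 × 1 = 338.000 ms
Then RT(7) = 338.000 + 105.000 × log₂ 7 = 338.000 + 105.000 × 2.8074 ≈ 632.772 ms.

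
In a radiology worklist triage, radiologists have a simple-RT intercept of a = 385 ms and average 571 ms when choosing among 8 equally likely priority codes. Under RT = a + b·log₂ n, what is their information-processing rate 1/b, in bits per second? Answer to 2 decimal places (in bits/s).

Choice component = 571 − 385 = 186 ms over log₂(8) = 3 bits.
b = 186 / 3 = 62.000 ms/bit, so 1/b = 16.129 bits/s.

16.13 bits/s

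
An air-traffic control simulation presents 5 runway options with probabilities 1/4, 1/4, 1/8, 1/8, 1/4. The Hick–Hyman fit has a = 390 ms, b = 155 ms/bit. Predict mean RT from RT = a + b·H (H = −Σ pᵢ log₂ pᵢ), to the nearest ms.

739 ms

H = −Σ pᵢ log₂ pᵢ = 0.25·2 + 0.25·2 + 0.125·3 + 0.125·3 + 0.25·2 = 2.250 bits.
RT = 390 + 155 × 2.250 = 738.75 ms.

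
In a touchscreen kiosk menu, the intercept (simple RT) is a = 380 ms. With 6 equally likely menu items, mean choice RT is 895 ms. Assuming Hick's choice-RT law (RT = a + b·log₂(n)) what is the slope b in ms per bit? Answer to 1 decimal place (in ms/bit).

b = (895 − 380) / log₂(6) = 515 / 2.5850 = 199.229 ms/bit.

199.2 ms/bit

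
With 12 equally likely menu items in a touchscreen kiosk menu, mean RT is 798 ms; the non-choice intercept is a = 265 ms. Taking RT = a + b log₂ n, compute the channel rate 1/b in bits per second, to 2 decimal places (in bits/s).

6.73 bits/s

Choice component = 798 − 265 = 533 ms over log₂(12) = 3.5850 bits.
b = 533 / 3.5850 = 148.677 ms/bit, so 1/b = 6.726 bits/s.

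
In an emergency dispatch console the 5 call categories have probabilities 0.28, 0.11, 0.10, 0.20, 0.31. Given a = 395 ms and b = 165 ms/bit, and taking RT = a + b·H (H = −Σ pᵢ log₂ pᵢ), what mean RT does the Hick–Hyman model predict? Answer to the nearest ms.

Entropy contributions −pᵢ log₂ pᵢ: 0.5142, 0.3503, 0.3322, 0.4644, 0.5238; sum H = 2.1849 bits.
RT = a + bH = 395 + 165·2.1849 = 755.51 ms.

756 ms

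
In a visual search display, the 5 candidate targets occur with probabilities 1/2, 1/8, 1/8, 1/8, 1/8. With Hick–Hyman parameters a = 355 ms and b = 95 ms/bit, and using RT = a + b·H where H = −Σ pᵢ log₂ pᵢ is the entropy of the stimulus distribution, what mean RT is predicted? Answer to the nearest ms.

545 ms

H = −Σ pᵢ log₂ pᵢ = 0.5·1 + 0.125·3 + 0.125·3 + 0.125·3 + 0.125·3 = 2.000 bits.
RT = 355 + 95 × 2.000 = 545.00 ms.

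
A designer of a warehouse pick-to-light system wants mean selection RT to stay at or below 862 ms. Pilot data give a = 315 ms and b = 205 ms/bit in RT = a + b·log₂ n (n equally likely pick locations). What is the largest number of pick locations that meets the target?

Information budget: (862 − 315)/205 = 2.6683 bits, so n ≤ 2^2.6683 = 6.357 → at most 6.

6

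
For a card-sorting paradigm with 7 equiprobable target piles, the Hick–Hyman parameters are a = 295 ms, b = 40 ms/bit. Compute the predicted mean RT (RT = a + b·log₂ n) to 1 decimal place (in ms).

log₂(7) = 2.8074 bits, so RT = 295 + 40 × 2.8074 ≈ 407.294 ms.

407.3 ms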